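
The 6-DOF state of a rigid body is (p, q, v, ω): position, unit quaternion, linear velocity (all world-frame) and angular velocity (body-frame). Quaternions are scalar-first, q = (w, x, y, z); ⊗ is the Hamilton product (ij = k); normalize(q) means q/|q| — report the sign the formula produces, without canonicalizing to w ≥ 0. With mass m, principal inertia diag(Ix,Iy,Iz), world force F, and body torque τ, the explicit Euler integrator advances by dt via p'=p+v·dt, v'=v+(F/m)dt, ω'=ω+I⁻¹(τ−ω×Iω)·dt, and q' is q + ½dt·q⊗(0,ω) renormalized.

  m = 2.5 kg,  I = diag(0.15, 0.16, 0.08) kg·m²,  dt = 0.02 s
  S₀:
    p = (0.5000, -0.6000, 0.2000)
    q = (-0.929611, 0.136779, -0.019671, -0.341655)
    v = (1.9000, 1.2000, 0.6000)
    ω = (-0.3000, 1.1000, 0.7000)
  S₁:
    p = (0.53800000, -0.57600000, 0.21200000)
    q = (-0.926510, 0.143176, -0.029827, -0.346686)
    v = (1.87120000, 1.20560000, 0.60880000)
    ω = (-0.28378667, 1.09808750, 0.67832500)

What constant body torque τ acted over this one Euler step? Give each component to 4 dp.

Δω = ω₁−ω₀ = (0.01621333, -0.00191250, -0.02167500)
gyro term ω₀×Iω₀ = (-0.0616, -0.0147, -0.0033)
τ = I·(Δω/dt) + ω₀×(Iω₀) = (0.0600, -0.0300, -0.0900)

τ = (0.0600, -0.0300, -0.0900)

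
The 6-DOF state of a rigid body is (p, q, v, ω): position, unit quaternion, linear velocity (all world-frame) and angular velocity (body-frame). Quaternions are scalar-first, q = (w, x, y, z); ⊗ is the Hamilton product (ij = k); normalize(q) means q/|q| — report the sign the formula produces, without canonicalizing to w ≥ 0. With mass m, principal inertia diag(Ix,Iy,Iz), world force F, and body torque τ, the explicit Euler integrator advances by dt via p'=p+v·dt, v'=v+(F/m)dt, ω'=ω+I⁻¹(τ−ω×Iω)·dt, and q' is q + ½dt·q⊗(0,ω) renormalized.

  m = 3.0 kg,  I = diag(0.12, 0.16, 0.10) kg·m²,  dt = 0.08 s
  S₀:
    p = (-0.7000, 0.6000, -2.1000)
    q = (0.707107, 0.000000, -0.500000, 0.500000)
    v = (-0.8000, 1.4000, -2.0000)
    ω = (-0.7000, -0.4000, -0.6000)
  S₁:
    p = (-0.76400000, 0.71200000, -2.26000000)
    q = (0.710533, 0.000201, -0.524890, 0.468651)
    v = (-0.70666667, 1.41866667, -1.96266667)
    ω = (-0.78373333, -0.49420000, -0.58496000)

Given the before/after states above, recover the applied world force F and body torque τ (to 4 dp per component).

F = (3.5000, 0.7000, 1.4000)
τ = (-0.1400, -0.1800, 0.0300)

ω₁ − ω₀ = (-0.08373333, -0.09420000, 0.01504000)
precession coupling = (-0.0144, 0.0084, 0.0112)
τ = I·(Δω/dt) + ω₀×(Iω₀) = (-0.1400, -0.1800, 0.0300)
Δv = v₁−v₀ = (0.09333333, 0.01866667, 0.03733333)
F = m·Δv/dt = (3.5000, 0.7000, 1.4000)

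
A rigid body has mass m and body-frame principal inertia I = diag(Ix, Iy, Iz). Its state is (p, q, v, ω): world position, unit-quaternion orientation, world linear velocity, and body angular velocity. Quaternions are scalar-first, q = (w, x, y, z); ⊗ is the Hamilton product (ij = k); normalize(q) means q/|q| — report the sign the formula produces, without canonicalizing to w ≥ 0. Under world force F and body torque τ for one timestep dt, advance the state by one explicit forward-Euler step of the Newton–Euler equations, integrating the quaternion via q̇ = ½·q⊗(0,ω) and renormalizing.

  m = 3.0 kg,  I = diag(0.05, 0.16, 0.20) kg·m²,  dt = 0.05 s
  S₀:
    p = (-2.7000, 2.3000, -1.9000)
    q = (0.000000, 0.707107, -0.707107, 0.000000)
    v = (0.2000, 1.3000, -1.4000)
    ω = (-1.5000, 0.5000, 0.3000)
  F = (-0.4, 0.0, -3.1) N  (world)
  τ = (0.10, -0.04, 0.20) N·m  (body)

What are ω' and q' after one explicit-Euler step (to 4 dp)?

ω' = (-1.4060, 0.4664, 0.3706)
q' = (0.0353, 0.7012, -0.7118, -0.0177)

precession coupling ω×(Iω) = (0.0060, 0.0675, -0.0825)
angular accel α = (1.8800, -0.6719, 1.4125)
new body rate ω' = (-1.4060, 0.4664, 0.3706)
2q̇ = q⊗(0,ω) = (1.4142140, -0.2121321, -0.2121321, -0.7071070)
q + ½dt·q⊗(0,ω), renormalized = (0.0353, 0.7012, -0.7118, -0.0177)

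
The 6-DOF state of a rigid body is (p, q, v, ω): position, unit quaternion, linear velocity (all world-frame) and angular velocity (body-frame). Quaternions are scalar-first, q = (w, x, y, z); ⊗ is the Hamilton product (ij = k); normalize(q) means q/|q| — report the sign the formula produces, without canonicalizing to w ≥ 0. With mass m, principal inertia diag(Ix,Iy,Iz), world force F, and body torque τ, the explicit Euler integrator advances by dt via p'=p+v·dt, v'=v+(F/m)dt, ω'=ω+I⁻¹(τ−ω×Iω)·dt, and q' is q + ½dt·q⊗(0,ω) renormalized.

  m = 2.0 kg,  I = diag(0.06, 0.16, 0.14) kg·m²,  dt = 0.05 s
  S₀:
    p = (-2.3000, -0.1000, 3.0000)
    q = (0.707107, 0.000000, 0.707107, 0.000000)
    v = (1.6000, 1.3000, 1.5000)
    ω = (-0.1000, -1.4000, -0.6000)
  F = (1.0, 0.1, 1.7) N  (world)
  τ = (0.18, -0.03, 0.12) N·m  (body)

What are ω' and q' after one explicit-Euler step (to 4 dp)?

ω' = (0.0640, -1.4079, -0.5621)
q' = (0.7313, -0.0124, 0.6819, -0.0088)

precession coupling ω×(Iω) = (-0.0168, -0.0048, 0.0140)
(τ − ω×Iω)/I = (3.2800, -0.1575, 0.7571)
ω' = ω + α·dt = (0.0640, -1.4079, -0.5621)
Hamilton product q⊗(0,ω) = (0.9899498, -0.4949749, -0.9899498, -0.3535535)
q + ½dt·q⊗(0,ω), renormalized = (0.7313, -0.0124, 0.6819, -0.0088)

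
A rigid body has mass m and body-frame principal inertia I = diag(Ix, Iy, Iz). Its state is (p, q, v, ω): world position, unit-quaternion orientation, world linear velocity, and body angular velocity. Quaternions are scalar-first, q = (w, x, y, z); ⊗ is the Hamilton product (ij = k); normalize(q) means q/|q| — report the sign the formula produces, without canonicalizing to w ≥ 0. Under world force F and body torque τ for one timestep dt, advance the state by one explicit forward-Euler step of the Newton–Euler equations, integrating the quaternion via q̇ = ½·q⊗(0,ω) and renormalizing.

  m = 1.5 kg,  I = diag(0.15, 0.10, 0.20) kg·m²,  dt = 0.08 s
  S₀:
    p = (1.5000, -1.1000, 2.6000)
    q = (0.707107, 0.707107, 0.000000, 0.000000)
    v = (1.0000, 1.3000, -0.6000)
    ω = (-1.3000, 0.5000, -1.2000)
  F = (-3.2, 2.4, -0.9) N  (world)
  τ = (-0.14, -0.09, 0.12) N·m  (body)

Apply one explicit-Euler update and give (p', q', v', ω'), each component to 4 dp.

p' = (1.5800, -0.9960, 2.5520)
q' = (0.7419, 0.6685, 0.0480, -0.0197)
v' = (0.8293, 1.4280, -0.6480)
ω' = (-1.3427, 0.4904, -1.1650)

gyro term ω×Iω = (-0.0600, -0.0780, 0.0325)
angular accel α = (-0.5333, -0.1200, 0.4375)
ω + α·dt = (-1.3427, 0.4904, -1.1650)
2q̇ = q⊗(0,ω) = (0.9192391, -0.9192391, 1.2020819, -0.4949749)
updated quaternion q' = (0.7419, 0.6685, 0.0480, -0.0197)
a = (-2.1333, 1.6000, -0.6000)
p' = p + v·dt = (1.5800, -0.9960, 2.5520)
v' = v + a·dt = (0.8293, 1.4280, -0.6480)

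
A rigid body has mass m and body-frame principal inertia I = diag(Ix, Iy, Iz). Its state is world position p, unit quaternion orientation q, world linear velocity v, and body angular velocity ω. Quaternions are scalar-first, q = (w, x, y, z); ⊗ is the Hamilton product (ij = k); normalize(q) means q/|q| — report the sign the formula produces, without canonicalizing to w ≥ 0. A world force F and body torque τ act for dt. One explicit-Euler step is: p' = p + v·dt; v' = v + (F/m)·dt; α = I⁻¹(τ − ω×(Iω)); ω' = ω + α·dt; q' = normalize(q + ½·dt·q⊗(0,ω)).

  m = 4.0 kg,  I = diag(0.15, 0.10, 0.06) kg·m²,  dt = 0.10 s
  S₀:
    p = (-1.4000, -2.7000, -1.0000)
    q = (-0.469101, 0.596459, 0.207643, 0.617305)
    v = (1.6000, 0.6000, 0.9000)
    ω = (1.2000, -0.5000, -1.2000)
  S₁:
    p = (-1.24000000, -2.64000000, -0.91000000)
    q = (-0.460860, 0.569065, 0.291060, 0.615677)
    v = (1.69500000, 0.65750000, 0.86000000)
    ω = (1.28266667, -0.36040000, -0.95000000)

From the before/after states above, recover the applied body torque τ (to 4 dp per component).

ω₁ − ω₀ = (0.08266667, 0.13960000, 0.25000000)
τ = I·(Δω/dt) + ω₀×(Iω₀) = (0.1000, 0.0100, 0.1800)

τ = (0.1000, 0.0100, 0.1800)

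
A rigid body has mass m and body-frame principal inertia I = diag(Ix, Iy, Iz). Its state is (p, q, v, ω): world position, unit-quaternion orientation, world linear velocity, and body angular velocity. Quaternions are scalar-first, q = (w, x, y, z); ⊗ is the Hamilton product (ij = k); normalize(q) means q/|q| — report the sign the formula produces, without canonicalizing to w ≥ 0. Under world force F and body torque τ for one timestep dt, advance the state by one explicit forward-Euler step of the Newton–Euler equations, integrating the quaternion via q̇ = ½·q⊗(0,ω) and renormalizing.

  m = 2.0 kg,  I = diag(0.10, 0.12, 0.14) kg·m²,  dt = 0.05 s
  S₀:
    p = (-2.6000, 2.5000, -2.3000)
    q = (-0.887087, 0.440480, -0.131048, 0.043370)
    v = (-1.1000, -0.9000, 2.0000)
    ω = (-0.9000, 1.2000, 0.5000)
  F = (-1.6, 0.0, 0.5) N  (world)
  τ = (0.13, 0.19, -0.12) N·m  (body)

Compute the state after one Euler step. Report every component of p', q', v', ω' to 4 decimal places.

p' = (-2.6550, 2.4550, -2.2000)
q' = (-0.8731, 0.4571, -0.1640, 0.0425)
v' = (-1.1400, -0.9000, 2.0125)
ω' = (-0.8410, 1.2717, 0.4649)

ω×(Iω) gyroscopic = (0.0120, 0.0180, -0.0216)
(τ − ω×Iω)/I = (1.1800, 1.4333, -0.7029)
new body rate ω' = (-0.8410, 1.2717, 0.4649)
Hamilton product q⊗(0,ω) = (0.5320046, 0.6808103, -1.3237774, -0.0329107)
updated quaternion q' = (-0.8731, 0.4571, -0.1640, 0.0425)
a = (-0.8000, 0.0000, 0.2500)
p + v·dt = (-2.6550, 2.4550, -2.2000)
v' = v + a·dt = (-1.1400, -0.9000, 2.0125)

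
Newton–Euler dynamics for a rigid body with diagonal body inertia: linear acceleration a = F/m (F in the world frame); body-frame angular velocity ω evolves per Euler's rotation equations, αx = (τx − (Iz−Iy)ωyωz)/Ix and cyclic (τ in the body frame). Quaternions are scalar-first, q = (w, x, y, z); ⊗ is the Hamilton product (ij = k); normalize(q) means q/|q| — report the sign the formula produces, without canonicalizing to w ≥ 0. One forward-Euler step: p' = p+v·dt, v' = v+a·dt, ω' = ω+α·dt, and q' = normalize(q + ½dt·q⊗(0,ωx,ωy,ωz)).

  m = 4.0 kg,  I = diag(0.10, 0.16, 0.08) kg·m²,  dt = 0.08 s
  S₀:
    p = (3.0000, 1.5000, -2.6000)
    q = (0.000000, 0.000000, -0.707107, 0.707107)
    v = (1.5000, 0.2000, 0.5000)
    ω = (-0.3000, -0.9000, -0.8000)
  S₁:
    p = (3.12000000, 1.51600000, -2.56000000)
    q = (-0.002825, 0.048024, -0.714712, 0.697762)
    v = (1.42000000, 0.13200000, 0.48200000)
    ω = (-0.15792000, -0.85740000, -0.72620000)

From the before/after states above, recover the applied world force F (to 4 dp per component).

F = (-4.0000, -3.4000, -0.9000)

v₁ − v₀ = (-0.08000000, -0.06800000, -0.01800000)
F = m·Δv/dt = (-4.0000, -3.4000, -0.9000)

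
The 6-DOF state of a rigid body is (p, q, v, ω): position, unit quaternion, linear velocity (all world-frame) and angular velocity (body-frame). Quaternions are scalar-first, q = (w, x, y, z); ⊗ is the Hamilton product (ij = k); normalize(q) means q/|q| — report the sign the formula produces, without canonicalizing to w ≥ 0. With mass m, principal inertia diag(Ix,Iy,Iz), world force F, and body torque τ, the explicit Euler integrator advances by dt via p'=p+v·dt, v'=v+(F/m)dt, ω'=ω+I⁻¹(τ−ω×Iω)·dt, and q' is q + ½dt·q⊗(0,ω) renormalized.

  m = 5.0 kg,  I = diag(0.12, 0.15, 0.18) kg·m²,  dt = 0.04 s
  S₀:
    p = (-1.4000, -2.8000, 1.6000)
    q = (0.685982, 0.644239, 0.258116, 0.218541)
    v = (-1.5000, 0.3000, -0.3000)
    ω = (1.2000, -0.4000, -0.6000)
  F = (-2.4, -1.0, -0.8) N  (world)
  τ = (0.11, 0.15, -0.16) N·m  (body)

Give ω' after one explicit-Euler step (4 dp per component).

ω' = (1.2343, -0.3715, -0.6324)

gyro term ω×Iω = (0.0072, 0.0432, -0.0144)
α = I⁻¹(τ − ω×Iω) = (0.8567, 0.7120, -0.8089)
ω' = ω + α·dt = (1.2343, -0.3715, -0.6324)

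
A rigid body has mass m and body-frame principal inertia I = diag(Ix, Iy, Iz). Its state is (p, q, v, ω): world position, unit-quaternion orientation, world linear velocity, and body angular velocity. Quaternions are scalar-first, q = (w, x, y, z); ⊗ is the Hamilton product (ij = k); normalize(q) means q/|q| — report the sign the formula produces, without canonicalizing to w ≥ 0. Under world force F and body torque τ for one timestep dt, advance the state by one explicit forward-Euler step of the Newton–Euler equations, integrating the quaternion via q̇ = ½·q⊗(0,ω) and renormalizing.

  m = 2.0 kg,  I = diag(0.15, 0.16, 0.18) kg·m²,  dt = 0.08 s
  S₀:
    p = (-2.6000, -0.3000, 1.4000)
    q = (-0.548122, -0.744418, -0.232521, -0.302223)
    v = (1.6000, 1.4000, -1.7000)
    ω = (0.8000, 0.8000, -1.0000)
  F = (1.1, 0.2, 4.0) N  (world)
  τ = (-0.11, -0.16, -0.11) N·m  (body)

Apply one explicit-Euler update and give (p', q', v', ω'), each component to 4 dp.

angular accel α = (-0.6267, -1.1500, -0.6467)
new body rate ω' = (0.7499, 0.7080, -1.0517)
2q̇ = q⊗(0,ω) = (0.4793282, 0.0358018, -1.4246940, 0.1386044)
q + ½dt·q⊗(0,ω), renormalized = (-0.5280, -0.7416, -0.2890, -0.2961)
a = F/m = (0.5500, 0.1000, 2.0000)
p' = p + v·dt = (-2.4720, -0.1880, 1.2640)
v' = v + a·dt = (1.6440, 1.4080, -1.5400)

p' = (-2.4720, -0.1880, 1.2640)
q' = (-0.5280, -0.7416, -0.2890, -0.2961)
v' = (1.6440, 1.4080, -1.5400)
ω' = (0.7499, 0.7080, -1.0517)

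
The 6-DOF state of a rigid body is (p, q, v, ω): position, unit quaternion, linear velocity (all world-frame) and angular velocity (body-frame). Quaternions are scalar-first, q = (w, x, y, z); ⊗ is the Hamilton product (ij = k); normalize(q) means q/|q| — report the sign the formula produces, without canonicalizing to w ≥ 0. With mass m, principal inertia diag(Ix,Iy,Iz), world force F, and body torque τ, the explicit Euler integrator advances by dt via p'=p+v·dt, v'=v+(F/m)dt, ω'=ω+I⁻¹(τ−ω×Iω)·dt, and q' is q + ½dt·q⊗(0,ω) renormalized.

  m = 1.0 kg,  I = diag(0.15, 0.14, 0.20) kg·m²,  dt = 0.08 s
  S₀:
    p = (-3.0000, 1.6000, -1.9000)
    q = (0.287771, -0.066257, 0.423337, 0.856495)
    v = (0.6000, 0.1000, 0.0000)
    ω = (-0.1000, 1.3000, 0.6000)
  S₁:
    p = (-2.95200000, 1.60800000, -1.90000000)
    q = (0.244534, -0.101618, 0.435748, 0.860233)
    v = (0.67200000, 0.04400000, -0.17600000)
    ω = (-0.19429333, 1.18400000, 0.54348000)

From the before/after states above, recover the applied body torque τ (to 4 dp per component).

Δω = ω₁−ω₀ = (-0.09429333, -0.11600000, -0.05652000)
ω₀×(Iω₀) = (0.0468, 0.0030, 0.0013)
applied torque τ = (-0.1300, -0.2000, -0.1400)

τ = (-0.1300, -0.2000, -0.1400)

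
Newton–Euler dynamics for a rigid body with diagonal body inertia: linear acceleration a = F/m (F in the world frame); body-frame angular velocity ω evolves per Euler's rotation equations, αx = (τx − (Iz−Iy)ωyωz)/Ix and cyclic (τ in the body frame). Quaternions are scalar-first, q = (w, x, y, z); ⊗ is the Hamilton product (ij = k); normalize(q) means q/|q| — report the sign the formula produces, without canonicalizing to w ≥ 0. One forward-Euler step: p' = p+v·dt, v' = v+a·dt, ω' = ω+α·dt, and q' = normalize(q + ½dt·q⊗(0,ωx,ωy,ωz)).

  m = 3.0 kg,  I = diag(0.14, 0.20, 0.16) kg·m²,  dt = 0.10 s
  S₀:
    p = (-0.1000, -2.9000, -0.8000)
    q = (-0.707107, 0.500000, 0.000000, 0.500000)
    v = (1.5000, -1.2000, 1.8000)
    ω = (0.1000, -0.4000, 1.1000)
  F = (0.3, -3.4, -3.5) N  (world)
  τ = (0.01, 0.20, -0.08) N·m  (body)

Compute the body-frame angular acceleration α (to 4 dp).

α = (-0.0543, 1.0110, -0.4850)

ω×(Iω) gyroscopic = (0.0176, -0.0022, -0.0024)
angular accel α = (-0.0543, 1.0110, -0.4850)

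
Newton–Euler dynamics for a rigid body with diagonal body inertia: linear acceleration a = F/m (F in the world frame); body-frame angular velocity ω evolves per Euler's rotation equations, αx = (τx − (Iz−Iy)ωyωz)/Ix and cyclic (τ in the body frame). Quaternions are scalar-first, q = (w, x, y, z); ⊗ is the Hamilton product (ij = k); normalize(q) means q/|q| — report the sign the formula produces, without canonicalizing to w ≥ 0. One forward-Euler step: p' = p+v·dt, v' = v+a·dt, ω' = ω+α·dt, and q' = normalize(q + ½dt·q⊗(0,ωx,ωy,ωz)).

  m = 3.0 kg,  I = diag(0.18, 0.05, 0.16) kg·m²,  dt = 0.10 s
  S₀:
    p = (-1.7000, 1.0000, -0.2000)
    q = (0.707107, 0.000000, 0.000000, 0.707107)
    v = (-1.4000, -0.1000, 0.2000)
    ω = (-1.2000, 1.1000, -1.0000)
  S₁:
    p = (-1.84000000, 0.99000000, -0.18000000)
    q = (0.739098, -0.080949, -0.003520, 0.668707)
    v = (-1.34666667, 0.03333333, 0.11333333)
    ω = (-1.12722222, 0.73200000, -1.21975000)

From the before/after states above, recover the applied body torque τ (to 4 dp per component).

Δω = ω₁−ω₀ = (0.07277778, -0.36800000, -0.21975000)
precession coupling = (-0.1210, 0.0240, 0.1716)
applied torque τ = (0.0100, -0.1600, -0.1800)

τ = (0.0100, -0.1600, -0.1800)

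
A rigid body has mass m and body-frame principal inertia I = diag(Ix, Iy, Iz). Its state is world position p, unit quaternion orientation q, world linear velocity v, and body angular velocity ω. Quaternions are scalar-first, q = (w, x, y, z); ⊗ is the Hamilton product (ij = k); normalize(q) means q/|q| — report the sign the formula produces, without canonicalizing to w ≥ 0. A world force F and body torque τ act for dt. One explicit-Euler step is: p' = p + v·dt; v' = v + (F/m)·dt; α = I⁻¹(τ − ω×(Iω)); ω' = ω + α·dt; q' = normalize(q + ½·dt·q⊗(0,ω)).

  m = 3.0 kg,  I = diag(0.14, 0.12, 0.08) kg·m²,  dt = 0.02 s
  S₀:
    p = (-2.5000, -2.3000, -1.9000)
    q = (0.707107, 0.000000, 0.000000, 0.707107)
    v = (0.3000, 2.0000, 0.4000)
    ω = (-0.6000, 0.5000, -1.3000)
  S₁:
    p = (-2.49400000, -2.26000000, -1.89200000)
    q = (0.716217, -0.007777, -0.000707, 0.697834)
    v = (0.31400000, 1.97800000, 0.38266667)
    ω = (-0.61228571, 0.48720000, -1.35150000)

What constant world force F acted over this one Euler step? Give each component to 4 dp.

v₁ − v₀ = (0.01400000, -0.02200000, -0.01733333)
m·(v₁−v₀)/dt = (2.1000, -3.3000, -2.6000)

F = (2.1000, -3.3000, -2.6000)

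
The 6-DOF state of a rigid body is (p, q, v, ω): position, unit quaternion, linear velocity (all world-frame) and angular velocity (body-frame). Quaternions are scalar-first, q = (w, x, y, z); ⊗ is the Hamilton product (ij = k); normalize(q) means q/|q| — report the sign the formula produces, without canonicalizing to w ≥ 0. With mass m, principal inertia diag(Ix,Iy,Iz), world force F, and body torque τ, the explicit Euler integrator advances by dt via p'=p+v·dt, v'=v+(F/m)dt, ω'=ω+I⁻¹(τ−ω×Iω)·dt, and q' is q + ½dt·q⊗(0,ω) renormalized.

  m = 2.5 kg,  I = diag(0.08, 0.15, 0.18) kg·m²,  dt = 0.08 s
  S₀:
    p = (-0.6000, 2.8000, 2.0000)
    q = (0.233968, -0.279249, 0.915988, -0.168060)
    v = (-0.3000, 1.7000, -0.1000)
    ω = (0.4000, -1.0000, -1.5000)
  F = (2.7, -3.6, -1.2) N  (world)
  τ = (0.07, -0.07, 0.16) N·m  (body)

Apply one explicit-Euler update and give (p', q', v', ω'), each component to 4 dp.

p + v·dt = (-0.6240, 2.9360, 1.9920)
new velocity v' = (-0.2136, 1.5848, -0.1384)
gyro term ω×Iω = (0.0450, 0.0600, -0.0280)
angular accel α = (0.3125, -0.8667, 1.0444)
new body rate ω' = (0.4250, -1.0693, -1.4164)
2q̇ = q⊗(0,ω) = (0.7755976, -1.4484548, -0.7200655, -0.4380982)
q' = normalize(q + ½dt·q⊗(0,ω)) = (0.2643, -0.3363, 0.8848, -0.1851)

p' = (-0.6240, 2.9360, 1.9920)
q' = (0.2643, -0.3363, 0.8848, -0.1851)
v' = (-0.2136, 1.5848, -0.1384)
ω' = (0.4250, -1.0693, -1.4164)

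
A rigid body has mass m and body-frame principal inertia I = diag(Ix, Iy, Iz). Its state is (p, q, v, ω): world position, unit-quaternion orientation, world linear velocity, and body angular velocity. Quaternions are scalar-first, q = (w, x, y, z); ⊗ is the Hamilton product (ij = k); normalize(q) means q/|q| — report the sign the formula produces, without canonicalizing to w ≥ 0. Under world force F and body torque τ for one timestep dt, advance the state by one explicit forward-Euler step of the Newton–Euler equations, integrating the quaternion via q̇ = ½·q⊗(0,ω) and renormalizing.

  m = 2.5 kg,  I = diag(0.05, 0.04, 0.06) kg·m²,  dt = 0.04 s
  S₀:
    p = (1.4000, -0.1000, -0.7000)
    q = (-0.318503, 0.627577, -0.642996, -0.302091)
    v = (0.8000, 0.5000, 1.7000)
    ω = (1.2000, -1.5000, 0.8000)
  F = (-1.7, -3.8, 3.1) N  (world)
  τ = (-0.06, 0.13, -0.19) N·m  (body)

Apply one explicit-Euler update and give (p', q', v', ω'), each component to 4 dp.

a = (-0.6800, -1.5200, 1.2400)
p' = p + v·dt = (1.4320, -0.0800, -0.6320)
new velocity v' = (0.7728, 0.4392, 1.7496)
precession coupling ω×(Iω) = (-0.0240, -0.0096, 0.0180)
angular accel α = (-0.7200, 3.4900, -3.4667)
ω' = ω + α·dt = (1.1712, -1.3604, 0.6613)
2q̇ = q⊗(0,ω) = (-1.4759136, -1.3497369, -0.3868163, -0.4245727)
q + ½dt·q⊗(0,ω), renormalized = (-0.3477, 0.6001, -0.6502, -0.3103)

p' = (1.4320, -0.0800, -0.6320)
q' = (-0.3477, 0.6001, -0.6502, -0.3103)
v' = (0.7728, 0.4392, 1.7496)
ω' = (1.1712, -1.3604, 0.6613)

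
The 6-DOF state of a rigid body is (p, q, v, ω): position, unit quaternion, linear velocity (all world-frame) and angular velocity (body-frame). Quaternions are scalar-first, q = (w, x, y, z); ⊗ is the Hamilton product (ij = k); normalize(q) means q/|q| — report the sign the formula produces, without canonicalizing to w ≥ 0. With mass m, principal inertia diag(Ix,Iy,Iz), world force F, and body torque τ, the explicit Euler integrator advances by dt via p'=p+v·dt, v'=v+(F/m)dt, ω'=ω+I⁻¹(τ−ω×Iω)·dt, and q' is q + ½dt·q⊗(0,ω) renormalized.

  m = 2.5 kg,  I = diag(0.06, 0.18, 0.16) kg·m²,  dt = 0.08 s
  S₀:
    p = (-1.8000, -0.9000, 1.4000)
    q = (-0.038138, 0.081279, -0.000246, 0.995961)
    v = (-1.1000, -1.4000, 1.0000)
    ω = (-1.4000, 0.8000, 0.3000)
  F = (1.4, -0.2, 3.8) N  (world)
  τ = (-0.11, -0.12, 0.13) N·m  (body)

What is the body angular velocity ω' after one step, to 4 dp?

ω' = (-1.5403, 0.7280, 0.4322)

α = I⁻¹(τ − ω×Iω) = (-1.7533, -0.9000, 1.6525)
new body rate ω' = (-1.5403, 0.7280, 0.4322)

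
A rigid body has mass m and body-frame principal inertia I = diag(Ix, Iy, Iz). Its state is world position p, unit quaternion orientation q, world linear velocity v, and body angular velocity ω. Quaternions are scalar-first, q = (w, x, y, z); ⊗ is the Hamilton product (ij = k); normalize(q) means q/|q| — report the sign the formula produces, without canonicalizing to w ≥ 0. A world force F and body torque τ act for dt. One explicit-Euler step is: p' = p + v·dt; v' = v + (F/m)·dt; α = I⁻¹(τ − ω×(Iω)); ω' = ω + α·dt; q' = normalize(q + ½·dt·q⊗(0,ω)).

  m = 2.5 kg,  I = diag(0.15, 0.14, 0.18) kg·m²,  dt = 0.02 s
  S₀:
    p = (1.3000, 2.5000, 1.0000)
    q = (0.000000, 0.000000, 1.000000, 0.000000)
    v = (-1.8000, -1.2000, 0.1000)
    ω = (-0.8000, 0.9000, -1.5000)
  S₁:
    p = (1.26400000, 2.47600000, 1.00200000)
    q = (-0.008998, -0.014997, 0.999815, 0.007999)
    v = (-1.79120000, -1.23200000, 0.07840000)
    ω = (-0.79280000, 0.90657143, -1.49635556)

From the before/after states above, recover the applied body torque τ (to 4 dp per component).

τ = (0.0000, 0.0100, 0.0400)

rate change Δω = (0.00720000, 0.00657143, 0.00364444)
τ = I·(Δω/dt) + ω₀×(Iω₀) = (0.0000, 0.0100, 0.0400)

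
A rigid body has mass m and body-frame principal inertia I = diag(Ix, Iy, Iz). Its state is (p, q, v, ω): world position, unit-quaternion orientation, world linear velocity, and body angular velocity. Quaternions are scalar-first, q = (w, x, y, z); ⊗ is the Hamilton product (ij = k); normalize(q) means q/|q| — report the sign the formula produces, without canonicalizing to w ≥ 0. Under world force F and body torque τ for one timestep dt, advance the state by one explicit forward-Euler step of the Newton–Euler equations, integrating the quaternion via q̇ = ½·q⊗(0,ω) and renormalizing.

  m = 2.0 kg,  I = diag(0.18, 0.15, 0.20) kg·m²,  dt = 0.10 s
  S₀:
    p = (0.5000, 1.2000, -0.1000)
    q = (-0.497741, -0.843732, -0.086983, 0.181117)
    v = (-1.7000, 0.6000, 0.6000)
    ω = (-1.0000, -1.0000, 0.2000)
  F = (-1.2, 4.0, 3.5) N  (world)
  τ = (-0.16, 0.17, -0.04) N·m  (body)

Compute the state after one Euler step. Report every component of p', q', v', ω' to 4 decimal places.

new position p' = (0.3300, 1.2600, -0.0400)
new velocity v' = (-1.7600, 0.8000, 0.7750)
(τ − ω×Iω)/I = (-0.8333, 1.1067, -0.0500)
new body rate ω' = (-1.0833, -0.8893, 0.1950)
2q̇ = q⊗(0,ω) = (-0.9669384, 0.6614614, 0.4853704, 0.6572008)
updated quaternion q' = (-0.5447, -0.8086, -0.0626, 0.2134)

p' = (0.3300, 1.2600, -0.0400)
q' = (-0.5447, -0.8086, -0.0626, 0.2134)
v' = (-1.7600, 0.8000, 0.7750)
ω' = (-1.0833, -0.8893, 0.1950)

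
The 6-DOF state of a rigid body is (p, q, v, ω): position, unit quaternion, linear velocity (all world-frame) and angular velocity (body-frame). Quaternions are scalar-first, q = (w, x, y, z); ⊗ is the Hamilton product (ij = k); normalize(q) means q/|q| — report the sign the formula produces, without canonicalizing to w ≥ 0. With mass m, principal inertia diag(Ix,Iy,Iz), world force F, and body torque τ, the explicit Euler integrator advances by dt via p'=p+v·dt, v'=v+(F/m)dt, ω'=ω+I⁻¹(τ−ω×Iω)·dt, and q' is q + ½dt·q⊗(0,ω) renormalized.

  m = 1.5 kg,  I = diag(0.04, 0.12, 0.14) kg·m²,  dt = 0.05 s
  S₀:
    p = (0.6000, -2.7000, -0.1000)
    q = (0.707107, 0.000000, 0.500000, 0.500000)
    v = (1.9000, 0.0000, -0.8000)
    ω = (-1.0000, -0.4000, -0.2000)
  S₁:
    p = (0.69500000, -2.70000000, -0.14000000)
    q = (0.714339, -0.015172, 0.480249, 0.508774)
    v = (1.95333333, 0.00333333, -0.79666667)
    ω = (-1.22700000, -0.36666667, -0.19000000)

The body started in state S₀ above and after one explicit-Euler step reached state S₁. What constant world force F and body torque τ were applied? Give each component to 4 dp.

ω₁ − ω₀ = (-0.22700000, 0.03333333, 0.01000000)
ω₀×(Iω₀) = (0.0016, -0.0200, 0.0320)
I·α + gyro = (-0.1800, 0.0600, 0.0600)
v₁ − v₀ = (0.05333333, 0.00333333, 0.00333333)
m·(v₁−v₀)/dt = (1.6000, 0.1000, 0.1000)

F = (1.6000, 0.1000, 0.1000)
τ = (-0.1800, 0.0600, 0.0600)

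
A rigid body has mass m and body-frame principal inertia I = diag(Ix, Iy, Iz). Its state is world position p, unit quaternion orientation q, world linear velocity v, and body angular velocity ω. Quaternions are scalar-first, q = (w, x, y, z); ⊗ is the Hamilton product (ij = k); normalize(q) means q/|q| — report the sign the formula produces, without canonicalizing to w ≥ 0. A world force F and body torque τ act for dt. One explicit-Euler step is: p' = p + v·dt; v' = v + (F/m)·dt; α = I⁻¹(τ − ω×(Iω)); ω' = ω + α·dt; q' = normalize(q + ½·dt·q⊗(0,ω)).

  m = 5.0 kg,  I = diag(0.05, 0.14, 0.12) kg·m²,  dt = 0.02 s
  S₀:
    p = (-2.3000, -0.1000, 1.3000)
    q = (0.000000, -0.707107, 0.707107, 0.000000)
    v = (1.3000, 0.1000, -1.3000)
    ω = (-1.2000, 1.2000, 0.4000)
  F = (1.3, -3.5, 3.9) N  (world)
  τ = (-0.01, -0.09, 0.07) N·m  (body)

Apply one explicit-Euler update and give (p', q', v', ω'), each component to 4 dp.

new position p' = (-2.2740, -0.0980, 1.2740)
v' = v + a·dt = (1.3052, 0.0860, -1.2844)
ω×(Iω) gyroscopic = (-0.0096, 0.0336, -0.1296)
angular accel α = (-0.0080, -0.8829, 1.6633)
new body rate ω' = (-1.2002, 1.1823, 0.4333)
2q̇ = q⊗(0,ω) = (-1.6970568, 0.2828428, 0.2828428, 0.0000000)
q' = normalize(q + ½dt·q⊗(0,ω)) = (-0.0170, -0.7042, 0.7098, 0.0000)

p' = (-2.2740, -0.0980, 1.2740)
q' = (-0.0170, -0.7042, 0.7098, 0.0000)
v' = (1.3052, 0.0860, -1.2844)
ω' = (-1.2002, 1.1823, 0.4333)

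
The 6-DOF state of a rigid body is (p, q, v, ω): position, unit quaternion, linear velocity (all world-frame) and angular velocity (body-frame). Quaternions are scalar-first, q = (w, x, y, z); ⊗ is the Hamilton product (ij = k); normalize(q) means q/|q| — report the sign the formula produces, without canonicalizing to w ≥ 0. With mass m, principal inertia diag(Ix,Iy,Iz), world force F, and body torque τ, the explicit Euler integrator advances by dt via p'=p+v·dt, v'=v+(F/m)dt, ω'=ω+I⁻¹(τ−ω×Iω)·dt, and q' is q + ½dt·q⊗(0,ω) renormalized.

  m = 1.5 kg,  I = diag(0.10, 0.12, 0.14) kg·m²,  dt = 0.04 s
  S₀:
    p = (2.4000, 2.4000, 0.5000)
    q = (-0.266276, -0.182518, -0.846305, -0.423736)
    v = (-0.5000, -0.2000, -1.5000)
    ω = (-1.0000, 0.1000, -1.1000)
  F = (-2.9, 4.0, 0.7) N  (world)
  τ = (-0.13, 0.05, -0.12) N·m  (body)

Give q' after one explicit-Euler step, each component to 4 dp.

q' = (-0.2774, -0.1577, -0.8420, -0.4350)

q⊗(0,ω) = (-0.5639971, 1.2395851, 0.1963386, -0.5716532)
q' = normalize(q + ½dt·q⊗(0,ω)) = (-0.2774, -0.1577, -0.8420, -0.4350)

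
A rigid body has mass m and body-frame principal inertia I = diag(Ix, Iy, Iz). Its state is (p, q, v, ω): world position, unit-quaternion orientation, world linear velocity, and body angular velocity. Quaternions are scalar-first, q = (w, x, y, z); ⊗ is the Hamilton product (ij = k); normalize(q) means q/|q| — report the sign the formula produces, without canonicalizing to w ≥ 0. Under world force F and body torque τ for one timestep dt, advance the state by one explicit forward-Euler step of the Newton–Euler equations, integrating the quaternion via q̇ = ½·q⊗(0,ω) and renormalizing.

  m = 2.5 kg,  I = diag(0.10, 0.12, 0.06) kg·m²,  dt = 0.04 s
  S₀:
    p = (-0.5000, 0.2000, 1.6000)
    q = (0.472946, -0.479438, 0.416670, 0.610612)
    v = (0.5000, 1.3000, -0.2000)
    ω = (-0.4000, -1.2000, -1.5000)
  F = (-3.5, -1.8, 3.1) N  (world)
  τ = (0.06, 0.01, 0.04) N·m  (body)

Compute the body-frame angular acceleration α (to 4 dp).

α = (1.6800, -0.1167, 0.5067)

precession coupling ω×(Iω) = (-0.1080, 0.0240, 0.0096)
(τ − ω×Iω)/I = (1.6800, -0.1167, 0.5067)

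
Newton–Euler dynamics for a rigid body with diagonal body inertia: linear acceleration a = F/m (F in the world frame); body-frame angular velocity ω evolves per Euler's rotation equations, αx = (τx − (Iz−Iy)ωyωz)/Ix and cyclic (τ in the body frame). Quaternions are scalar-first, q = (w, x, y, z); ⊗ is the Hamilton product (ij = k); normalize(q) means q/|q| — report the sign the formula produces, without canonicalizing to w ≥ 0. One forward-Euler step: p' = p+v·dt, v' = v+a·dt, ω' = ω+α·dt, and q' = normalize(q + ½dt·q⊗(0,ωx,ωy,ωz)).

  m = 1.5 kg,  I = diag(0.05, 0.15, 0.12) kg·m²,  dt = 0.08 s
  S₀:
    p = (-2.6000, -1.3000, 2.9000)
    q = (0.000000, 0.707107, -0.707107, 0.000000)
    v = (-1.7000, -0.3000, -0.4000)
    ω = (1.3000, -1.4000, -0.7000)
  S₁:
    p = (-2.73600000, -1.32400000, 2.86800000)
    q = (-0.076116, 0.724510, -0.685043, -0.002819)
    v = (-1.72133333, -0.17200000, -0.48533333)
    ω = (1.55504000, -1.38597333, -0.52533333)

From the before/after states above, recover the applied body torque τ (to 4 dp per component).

Δω = ω₁−ω₀ = (0.25504000, 0.01402667, 0.17466667)
gyro term ω₀×Iω₀ = (-0.0294, 0.0637, -0.1820)
τ = I·(Δω/dt) + ω₀×(Iω₀) = (0.1300, 0.0900, 0.0800)

τ = (0.1300, 0.0900, 0.0800)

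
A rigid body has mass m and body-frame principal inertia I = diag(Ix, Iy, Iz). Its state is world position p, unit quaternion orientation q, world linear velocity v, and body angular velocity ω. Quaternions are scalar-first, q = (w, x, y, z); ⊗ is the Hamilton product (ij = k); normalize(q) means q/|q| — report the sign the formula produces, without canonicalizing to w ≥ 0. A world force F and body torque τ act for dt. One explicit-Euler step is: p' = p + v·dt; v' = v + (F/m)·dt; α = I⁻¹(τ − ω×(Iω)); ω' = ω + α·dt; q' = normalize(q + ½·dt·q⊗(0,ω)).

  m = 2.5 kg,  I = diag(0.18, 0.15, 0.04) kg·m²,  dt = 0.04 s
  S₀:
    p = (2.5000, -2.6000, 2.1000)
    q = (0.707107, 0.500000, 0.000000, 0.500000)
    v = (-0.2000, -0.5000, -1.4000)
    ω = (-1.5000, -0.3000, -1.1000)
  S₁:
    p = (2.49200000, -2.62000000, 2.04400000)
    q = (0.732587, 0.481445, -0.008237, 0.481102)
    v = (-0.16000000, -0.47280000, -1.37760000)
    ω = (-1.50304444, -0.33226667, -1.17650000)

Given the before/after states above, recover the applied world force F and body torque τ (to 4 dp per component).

Δv = v₁−v₀ = (0.04000000, 0.02720000, 0.02240000)
m·(v₁−v₀)/dt = (2.5000, 1.7000, 1.4000)
Δω = ω₁−ω₀ = (-0.00304444, -0.03226667, -0.07650000)
τ = I·(Δω/dt) + ω₀×(Iω₀) = (-0.0500, 0.1100, -0.0900)

F = (2.5000, 1.7000, 1.4000)
τ = (-0.0500, 0.1100, -0.0900)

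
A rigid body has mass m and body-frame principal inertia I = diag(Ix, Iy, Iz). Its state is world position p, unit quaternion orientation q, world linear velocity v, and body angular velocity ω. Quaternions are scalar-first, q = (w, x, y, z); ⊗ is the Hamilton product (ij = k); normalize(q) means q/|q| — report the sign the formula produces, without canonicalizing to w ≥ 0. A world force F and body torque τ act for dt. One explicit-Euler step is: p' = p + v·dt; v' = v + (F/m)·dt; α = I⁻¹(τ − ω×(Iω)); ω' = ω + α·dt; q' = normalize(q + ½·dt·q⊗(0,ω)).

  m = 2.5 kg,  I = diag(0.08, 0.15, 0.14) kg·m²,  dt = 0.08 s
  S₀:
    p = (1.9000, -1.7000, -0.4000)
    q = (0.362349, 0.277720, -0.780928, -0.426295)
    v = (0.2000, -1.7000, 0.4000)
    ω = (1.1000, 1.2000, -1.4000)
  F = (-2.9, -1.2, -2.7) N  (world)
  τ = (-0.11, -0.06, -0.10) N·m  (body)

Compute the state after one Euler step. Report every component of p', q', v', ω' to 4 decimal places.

p' = (1.9160, -1.8360, -0.3680)
q' = (0.3624, 0.3565, -0.7639, -0.3974)
v' = (0.1072, -1.7384, 0.3136)
ω' = (0.9732, 1.1187, -1.5099)

p + v·dt = (1.9160, -1.8360, -0.3680)
new velocity v' = (0.1072, -1.7384, 0.3136)
angular accel α = (-1.5850, -1.0160, -1.3743)
ω' = ω + α·dt = (0.9732, 1.1187, -1.5099)
2q̇ = q⊗(0,ω) = (0.0348086, 2.0034371, 0.3547023, 0.6849962)
updated quaternion q' = (0.3624, 0.3565, -0.7639, -0.3974)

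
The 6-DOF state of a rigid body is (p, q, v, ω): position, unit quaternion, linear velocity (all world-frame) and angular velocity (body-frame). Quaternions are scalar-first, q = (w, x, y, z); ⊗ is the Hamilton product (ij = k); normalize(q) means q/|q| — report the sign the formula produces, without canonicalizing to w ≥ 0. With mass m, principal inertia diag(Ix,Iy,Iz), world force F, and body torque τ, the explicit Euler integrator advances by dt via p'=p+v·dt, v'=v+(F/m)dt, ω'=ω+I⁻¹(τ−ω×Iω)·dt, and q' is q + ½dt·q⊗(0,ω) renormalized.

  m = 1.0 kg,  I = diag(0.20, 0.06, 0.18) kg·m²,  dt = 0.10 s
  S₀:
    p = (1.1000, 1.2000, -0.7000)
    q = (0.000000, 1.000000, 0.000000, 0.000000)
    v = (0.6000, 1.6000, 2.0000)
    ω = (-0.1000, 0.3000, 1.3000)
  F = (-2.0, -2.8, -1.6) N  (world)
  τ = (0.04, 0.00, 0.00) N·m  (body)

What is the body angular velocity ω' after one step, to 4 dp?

α = I⁻¹(τ − ω×Iω) = (-0.0340, 0.0433, -0.0233)
ω' = ω + α·dt = (-0.1034, 0.3043, 1.2977)

ω' = (-0.1034, 0.3043, 1.2977)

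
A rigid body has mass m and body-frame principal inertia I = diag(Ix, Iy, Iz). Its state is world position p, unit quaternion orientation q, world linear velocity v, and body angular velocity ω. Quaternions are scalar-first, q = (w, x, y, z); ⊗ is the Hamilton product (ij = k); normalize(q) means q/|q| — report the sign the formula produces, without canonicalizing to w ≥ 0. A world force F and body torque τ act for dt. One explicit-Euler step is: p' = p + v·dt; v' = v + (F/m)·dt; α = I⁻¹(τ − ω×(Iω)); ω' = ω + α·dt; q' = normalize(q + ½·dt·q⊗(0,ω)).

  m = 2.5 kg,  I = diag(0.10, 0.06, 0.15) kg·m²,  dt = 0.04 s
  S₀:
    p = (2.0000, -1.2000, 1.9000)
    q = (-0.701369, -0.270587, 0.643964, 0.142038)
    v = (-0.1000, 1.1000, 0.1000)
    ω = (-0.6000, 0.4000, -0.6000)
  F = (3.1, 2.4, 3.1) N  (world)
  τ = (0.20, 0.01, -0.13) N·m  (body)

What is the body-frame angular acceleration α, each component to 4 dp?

ω×(Iω) gyroscopic = (-0.0216, -0.0180, 0.0096)
angular accel α = (2.2160, 0.4667, -0.9307)

α = (2.2160, 0.4667, -0.9307)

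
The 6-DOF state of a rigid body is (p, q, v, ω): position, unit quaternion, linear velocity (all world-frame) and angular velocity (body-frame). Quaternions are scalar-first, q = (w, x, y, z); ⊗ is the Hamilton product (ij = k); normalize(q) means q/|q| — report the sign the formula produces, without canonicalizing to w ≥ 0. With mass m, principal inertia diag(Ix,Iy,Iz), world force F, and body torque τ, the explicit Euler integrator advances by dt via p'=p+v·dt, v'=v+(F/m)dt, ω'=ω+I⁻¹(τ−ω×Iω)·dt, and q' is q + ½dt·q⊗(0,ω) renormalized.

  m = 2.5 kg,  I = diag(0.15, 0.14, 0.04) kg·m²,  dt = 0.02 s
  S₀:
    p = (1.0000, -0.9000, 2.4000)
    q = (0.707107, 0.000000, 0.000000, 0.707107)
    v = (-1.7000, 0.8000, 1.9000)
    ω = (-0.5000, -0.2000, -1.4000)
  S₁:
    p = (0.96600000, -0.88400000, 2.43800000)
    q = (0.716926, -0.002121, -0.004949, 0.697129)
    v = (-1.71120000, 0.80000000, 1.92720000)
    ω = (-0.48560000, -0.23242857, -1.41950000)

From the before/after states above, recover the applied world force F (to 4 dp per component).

Δv = v₁−v₀ = (-0.01120000, 0.00000000, 0.02720000)
F = m·Δv/dt = (-1.4000, 0.0000, 3.4000)

F = (-1.4000, 0.0000, 3.4000)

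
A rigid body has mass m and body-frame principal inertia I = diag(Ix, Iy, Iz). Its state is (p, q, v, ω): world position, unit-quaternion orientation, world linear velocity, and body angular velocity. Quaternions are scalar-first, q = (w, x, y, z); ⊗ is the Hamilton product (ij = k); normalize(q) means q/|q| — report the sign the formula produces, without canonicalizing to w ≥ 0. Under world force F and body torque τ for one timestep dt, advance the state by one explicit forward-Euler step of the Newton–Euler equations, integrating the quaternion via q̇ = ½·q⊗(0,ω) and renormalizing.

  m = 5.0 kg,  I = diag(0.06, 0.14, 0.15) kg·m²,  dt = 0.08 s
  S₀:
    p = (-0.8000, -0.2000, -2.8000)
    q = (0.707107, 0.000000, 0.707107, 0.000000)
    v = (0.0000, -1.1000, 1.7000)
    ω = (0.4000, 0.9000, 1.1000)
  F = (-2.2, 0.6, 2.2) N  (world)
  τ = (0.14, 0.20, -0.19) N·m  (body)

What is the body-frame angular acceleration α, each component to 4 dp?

α = (2.1683, 1.7114, -1.4587)

ω×(Iω) gyroscopic = (0.0099, -0.0396, 0.0288)
angular accel α = (2.1683, 1.7114, -1.4587)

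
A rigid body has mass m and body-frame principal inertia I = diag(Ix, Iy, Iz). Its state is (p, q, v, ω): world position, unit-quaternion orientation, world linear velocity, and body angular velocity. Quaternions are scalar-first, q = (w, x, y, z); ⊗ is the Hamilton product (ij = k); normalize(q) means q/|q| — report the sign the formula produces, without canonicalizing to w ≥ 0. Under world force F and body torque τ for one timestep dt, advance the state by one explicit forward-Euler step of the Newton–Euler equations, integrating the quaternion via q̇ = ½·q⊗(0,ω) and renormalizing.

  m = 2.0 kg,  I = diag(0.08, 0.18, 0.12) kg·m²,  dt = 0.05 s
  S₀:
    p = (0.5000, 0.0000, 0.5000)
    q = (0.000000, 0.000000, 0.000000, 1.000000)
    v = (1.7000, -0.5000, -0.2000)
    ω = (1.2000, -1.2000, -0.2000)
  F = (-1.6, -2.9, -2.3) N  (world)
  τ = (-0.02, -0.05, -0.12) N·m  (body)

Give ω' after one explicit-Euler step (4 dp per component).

ω' = (1.1965, -1.2166, -0.1900)

(τ − ω×Iω)/I = (-0.0700, -0.3311, 0.2000)
new body rate ω' = (1.1965, -1.2166, -0.1900)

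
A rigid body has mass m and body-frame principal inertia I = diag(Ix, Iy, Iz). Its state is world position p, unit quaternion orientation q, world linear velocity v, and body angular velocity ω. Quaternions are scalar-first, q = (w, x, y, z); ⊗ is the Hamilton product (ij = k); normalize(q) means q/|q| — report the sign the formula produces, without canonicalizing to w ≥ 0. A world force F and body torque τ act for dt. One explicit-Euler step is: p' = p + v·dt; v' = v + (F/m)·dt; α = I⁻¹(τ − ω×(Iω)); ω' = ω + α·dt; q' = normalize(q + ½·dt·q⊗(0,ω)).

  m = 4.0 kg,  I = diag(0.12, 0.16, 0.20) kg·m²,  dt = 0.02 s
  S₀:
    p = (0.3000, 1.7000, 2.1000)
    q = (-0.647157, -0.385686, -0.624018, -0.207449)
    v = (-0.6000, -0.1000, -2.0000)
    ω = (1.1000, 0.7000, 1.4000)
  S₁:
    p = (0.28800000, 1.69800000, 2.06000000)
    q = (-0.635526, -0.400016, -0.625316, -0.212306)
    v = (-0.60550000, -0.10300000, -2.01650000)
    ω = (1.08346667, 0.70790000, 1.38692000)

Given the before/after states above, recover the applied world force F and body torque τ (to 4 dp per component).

F = (-1.1000, -0.6000, -3.3000)
τ = (-0.0600, -0.0600, -0.1000)

ω₁ − ω₀ = (-0.01653333, 0.00790000, -0.01308000)
precession coupling = (0.0392, -0.1232, 0.0308)
τ = I·(Δω/dt) + ω₀×(Iω₀) = (-0.0600, -0.0600, -0.1000)
velocity change Δv = (-0.00550000, -0.00300000, -0.01650000)
applied force F = (-1.1000, -0.6000, -3.3000)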